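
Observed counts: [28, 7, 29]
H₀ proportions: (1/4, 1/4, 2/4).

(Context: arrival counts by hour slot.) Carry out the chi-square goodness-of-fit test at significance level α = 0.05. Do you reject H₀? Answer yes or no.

reject H₀: yes

n = 64; E_i = n·p_i = [16.00, 16.00, 32.00]
χ² = (28−16.00)²/16.00 + (7−16.00)²/16.00 + (29−32.00)²/32.00 = 14.3438
df = 2
p-value (upper-tail) = 0.00077
At α=0.05: p < α → reject H₀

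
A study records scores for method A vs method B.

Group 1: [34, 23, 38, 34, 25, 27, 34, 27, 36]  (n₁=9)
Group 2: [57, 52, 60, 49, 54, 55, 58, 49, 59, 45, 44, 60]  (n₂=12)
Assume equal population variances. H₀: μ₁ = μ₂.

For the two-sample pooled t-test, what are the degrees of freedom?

df = n₁ + n₂ − 2 = 9 + 12 − 2 = 19

degrees of freedom = 19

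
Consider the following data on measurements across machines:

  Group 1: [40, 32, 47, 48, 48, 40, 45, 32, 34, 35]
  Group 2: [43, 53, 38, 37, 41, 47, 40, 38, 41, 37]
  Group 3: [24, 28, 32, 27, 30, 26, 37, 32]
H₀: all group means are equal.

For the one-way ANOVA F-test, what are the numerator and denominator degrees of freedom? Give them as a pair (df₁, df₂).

degrees of freedom = [2, 25]

k = 3 groups, N = 28 total
df = (k−1, N−k) = (3−1, 28−3) = (2, 25)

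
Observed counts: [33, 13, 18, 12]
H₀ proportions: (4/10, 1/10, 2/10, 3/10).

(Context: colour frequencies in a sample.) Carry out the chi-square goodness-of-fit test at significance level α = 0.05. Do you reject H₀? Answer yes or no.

reject H₀: yes

n = 76; E_i = n·p_i = [30.40, 7.60, 15.20, 22.80]
χ² = (33−30.40)²/30.40 + (13−7.60)²/7.60 + (18−15.20)²/15.20 + (12−22.80)²/22.80 = 9.6908
df = 3
p-value (upper-tail) = 0.02139
At α=0.05: p < α → reject H₀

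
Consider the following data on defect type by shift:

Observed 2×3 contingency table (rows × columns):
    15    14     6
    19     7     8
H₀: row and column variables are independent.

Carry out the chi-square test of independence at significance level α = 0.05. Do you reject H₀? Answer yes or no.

Row totals [35, 34], col totals [34, 21, 14], n=69
χ² = (15−17.25)²/17.25 + (14−10.65)²/10.65 + (6−7.10)²/7.10 + (19−16.75)²/16.75 + (7−10.35)²/10.35 + (8−6.90)²/6.90 = 3.0758
df = 2
p-value (upper-tail) = 0.21483
At α=0.05: p ≥ α → fail to reject H₀

reject H₀: no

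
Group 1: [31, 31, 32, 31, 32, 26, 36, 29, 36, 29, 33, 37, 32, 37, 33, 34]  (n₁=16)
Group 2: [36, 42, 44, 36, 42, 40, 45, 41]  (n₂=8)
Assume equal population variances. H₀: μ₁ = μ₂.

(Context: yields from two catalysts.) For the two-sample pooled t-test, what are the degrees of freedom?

df = n₁ + n₂ − 2 = 16 + 8 − 2 = 22

degrees of freedom = 22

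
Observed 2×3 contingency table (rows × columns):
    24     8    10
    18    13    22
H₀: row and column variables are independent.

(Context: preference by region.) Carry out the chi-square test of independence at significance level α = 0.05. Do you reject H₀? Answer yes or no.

Row totals [42, 53], col totals [42, 21, 32], n=95
χ² = (24−18.57)²/18.57 + (8−9.28)²/9.28 + (10−14.15)²/14.15 + (18−23.43)²/23.43 + (13−11.72)²/11.72 + (22−17.85)²/17.85 = 5.3456
df = 2
p-value (upper-tail) = 0.06906
At α=0.05: p ≥ α → fail to reject H₀

reject H₀: no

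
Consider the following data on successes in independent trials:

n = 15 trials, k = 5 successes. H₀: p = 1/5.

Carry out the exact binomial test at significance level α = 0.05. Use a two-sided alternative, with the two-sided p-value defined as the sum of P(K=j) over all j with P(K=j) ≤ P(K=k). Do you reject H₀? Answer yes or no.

Exact binomial: n=15, k=5, p₀=1/5=0.2000
P(X=j) = C(n,j)·p₀^j·(1−p₀)^(n−j); p = Σ P(X=j) over j with P(X=j) ≤ P(X=5)
p-value (two-sided) = 0.19942
At α=0.05: p ≥ α → fail to reject H₀

reject H₀: no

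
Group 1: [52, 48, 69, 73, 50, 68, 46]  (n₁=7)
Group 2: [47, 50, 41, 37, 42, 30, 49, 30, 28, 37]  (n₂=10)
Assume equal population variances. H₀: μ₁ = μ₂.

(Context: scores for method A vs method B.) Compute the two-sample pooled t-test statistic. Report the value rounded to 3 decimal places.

test statistic = 4.000

x̄₁=58.000, s₁=11.475, n₁=7
x̄₂=39.100, s₂=8.089, n₂=10
s_p² = [6·11.475² + 9·8.089²]/15 = 91.9267
SE = √(s_p²·(1/7+1/10)) = 4.7249
t = (58.000−39.100)/4.7249 = 4.0001
df = 15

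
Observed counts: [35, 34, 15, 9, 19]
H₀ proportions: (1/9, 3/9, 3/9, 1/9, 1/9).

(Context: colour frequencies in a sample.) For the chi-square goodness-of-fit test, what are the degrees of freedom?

degrees of freedom = 4

df = k − 1 = 5 − 1 = 4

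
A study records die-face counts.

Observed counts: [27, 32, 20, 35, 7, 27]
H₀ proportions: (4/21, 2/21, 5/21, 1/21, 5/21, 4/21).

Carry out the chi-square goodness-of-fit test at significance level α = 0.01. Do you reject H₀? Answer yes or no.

reject H₀: yes

n = 148; E_i = n·p_i = [28.19, 14.10, 35.24, 7.05, 35.24, 28.19]
χ² = (27−28.19)²/28.19 + (32−14.10)²/14.10 + (20−35.24)²/35.24 + (35−7.05)²/7.05 + (7−35.24)²/35.24 + (27−28.19)²/28.19 = 162.9277
df = 5
p-value (upper-tail) = 0.00000
At α=0.01: p < α → reject H₀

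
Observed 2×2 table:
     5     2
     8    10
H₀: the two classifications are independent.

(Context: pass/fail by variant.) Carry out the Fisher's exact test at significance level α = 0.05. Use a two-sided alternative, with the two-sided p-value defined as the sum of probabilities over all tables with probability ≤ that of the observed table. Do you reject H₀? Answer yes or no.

reject H₀: no

Margins: r₁=7, r₂=18, c₁=13, c₂=12, n=25
p_obs = C(7,5)·C(18,8)/C(25,13); sum pmf over tables with pmf ≤ p_obs
p-value (two-sided) = 0.37826
At α=0.05: p ≥ α → fail to reject H₀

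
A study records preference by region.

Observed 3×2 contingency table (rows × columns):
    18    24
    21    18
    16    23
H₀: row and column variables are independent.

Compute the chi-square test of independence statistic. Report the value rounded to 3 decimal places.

test statistic = 1.522

Row totals [42, 39, 39], col totals [55, 65], n=120
χ² = (18−19.25)²/19.25 + (24−22.75)²/22.75 + (21−17.88)²/17.88 + (18−21.12)²/21.12 + (16−17.88)²/17.88 + (23−21.12)²/21.12 = 1.5216
df = 2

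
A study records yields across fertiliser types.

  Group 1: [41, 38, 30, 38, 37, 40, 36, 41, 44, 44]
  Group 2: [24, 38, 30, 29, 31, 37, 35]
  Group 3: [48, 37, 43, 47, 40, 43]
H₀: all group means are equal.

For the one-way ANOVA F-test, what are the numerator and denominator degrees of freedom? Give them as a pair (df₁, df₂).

degrees of freedom = [2, 20]

k = 3 groups, N = 23 total
df = (k−1, N−k) = (3−1, 23−3) = (2, 20)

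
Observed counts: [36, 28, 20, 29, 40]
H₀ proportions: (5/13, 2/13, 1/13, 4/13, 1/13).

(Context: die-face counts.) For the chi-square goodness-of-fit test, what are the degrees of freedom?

degrees of freedom = 4

df = k − 1 = 5 − 1 = 4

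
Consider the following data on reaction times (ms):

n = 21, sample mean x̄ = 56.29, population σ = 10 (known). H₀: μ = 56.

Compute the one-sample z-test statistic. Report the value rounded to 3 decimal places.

SE = σ/√n = 10/√21 = 2.1822
z = (x̄−μ₀)/SE = (56.29−56)/2.1822 = 0.1329

test statistic = 0.133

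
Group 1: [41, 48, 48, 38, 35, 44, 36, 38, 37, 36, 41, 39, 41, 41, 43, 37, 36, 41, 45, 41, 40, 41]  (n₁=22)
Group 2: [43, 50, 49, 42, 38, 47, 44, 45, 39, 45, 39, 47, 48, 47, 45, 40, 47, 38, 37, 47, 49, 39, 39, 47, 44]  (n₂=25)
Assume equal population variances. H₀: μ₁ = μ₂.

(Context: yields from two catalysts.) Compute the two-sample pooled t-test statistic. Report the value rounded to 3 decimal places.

x̄₁=40.318, s₁=3.670, n₁=22
x̄₂=43.800, s₂=4.082, n₂=25
s_p² = [21·3.670² + 24·4.082²]/45 = 15.1727
SE = √(s_p²·(1/22+1/25)) = 1.1387
t = (40.318−43.800)/1.1387 = -3.0578
df = 45

test statistic = -3.058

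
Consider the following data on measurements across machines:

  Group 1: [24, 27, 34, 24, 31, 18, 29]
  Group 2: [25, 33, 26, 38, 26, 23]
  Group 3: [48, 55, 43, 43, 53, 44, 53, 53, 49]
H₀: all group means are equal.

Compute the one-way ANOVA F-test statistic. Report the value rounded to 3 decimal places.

test statistic = 45.382

Group means [26.71, 28.50, 49.00], grand mean 36.318
SSB = Σnᵢ(x̄ᵢ−x̄)² = 2459.844; SSW = ΣΣ(x−x̄ᵢ)² = 514.929
MSB = 2459.844/2 = 1229.9221; MSW = 514.929/19 = 27.1015
F = MSB/MSW = 45.3821
df = (2, 19)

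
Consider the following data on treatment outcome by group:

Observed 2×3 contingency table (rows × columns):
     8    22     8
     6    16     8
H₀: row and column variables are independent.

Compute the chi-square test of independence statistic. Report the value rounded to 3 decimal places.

test statistic = 0.296

Row totals [38, 30], col totals [14, 38, 16], n=68
χ² = (8−7.82)²/7.82 + (22−21.24)²/21.24 + (8−8.94)²/8.94 + (6−6.18)²/6.18 + (16−16.76)²/16.76 + (8−7.06)²/7.06 = 0.2960
df = 2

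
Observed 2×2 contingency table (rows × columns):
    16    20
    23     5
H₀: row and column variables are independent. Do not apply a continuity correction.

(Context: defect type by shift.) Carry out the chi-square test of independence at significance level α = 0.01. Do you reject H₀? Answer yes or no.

reject H₀: yes

Row totals [36, 28], col totals [39, 25], n=64
χ² = (16−21.94)²/21.94 + (20−14.06)²/14.06 + (23−17.06)²/17.06 + (5−10.94)²/10.94 = 9.4033
df = 1
p-value (upper-tail) = 0.00217
At α=0.01: p < α → reject H₀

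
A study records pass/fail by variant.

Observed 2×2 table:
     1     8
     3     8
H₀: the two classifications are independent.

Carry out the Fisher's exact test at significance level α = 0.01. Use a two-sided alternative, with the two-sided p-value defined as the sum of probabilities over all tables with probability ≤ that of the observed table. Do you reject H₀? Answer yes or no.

Margins: r₁=9, r₂=11, c₁=4, c₂=16, n=20
p_obs = C(9,1)·C(11,3)/C(20,4); sum pmf over tables with pmf ≤ p_obs
p-value (two-sided) = 0.59133
At α=0.01: p ≥ α → fail to reject H₀

reject H₀: no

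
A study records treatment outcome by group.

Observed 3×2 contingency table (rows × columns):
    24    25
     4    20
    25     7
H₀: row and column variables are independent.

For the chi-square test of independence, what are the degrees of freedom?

degrees of freedom = 2

df = (r−1)(c−1) = (3−1)·(2−1) = 2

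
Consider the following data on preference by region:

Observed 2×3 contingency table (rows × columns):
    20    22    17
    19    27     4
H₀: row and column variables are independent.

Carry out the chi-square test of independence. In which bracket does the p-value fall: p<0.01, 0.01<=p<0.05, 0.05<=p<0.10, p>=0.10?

p-value bracket: 0.01<=p<0.05

Row totals [59, 50], col totals [39, 49, 21], n=109
χ² = (20−21.11)²/21.11 + (22−26.52)²/26.52 + (17−11.37)²/11.37 + (19−17.89)²/17.89 + (27−22.48)²/22.48 + (4−9.63)²/9.63 = 7.8942
df = 2
p-value (upper-tail) = 0.01931
→ bracket: 0.01<=p<0.05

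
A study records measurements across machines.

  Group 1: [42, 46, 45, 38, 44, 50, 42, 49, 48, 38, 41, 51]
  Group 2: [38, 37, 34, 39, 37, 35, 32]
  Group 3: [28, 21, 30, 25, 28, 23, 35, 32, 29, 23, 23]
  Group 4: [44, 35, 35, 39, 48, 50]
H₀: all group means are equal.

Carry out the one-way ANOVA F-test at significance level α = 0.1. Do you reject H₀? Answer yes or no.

Group means [44.50, 36.00, 27.00, 41.83], grand mean 37.056
SSB = Σnᵢ(x̄ᵢ−x̄)² = 1922.056; SSW = ΣΣ(x−x̄ᵢ)² = 655.833
MSB = 1922.056/3 = 640.6852; MSW = 655.833/32 = 20.4948
F = MSB/MSW = 31.2609
df = (3, 32)
p-value (upper-tail) = 0.00000
At α=0.1: p < α → reject H₀

reject H₀: yes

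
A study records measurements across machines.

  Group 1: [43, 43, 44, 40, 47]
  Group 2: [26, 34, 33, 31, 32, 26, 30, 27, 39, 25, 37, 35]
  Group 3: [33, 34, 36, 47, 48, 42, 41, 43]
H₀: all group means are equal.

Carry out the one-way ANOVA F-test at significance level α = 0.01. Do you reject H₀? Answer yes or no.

reject H₀: yes

Group means [43.40, 31.25, 40.50], grand mean 36.640
SSB = Σnᵢ(x̄ᵢ−x̄)² = 696.310; SSW = ΣΣ(x−x̄ᵢ)² = 483.450
MSB = 696.310/2 = 348.1550; MSW = 483.450/22 = 21.9750
F = MSB/MSW = 15.8432
df = (2, 22)
p-value (upper-tail) = 0.00005
At α=0.01: p < α → reject H₀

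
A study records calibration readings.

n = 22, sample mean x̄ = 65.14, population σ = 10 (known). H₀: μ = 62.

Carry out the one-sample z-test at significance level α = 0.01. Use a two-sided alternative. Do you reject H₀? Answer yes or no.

SE = σ/√n = 10/√22 = 2.1320
z = (x̄−μ₀)/SE = (65.14−62)/2.1320 = 1.4728
p-value (two-sided) = 0.14081
At α=0.01: p ≥ α → fail to reject H₀

reject H₀: no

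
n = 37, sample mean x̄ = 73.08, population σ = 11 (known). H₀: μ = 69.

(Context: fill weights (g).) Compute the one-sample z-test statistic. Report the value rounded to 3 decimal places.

SE = σ/√n = 11/√37 = 1.8084
z = (x̄−μ₀)/SE = (73.08−69)/1.8084 = 2.2562

test statistic = 2.256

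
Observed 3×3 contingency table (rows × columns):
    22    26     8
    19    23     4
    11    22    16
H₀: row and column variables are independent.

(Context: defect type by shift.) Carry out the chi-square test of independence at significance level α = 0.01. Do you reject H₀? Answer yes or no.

Row totals [56, 46, 49], col totals [52, 71, 28], n=151
χ² = (22−19.28)²/19.28 + (26−26.33)²/26.33 + (8−10.38)²/10.38 + (19−15.84)²/15.84 + (23−21.63)²/21.63 + (4−8.53)²/8.53 + (11−16.87)²/16.87 + (22−23.04)²/23.04 + (16−9.09)²/9.09 = 11.4091
df = 4
p-value (upper-tail) = 0.02233
At α=0.01: p ≥ α → fail to reject H₀

reject H₀: no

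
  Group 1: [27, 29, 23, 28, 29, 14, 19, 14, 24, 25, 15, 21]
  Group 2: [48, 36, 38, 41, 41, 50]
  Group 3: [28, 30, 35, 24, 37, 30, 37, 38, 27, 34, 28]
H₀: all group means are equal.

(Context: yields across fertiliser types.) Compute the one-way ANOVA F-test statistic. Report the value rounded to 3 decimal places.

test statistic = 28.999

Group means [22.33, 42.33, 31.64], grand mean 30.000
SSB = Σnᵢ(x̄ᵢ−x̄)² = 1647.455; SSW = ΣΣ(x−x̄ᵢ)² = 738.545
MSB = 1647.455/2 = 823.7273; MSW = 738.545/26 = 28.4056
F = MSB/MSW = 28.9988
df = (2, 26)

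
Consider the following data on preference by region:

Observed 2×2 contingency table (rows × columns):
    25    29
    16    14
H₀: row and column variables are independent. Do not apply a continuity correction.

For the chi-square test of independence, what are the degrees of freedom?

df = (r−1)(c−1) = (2−1)·(2−1) = 1

degrees of freedom = 1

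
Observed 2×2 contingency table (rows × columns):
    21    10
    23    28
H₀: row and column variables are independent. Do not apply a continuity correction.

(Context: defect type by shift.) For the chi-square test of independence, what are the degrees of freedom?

df = (r−1)(c−1) = (2−1)·(2−1) = 1

degrees of freedom = 1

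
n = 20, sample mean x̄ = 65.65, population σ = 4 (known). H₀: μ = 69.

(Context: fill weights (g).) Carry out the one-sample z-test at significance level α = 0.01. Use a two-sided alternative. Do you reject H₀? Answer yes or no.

reject H₀: yes

SE = σ/√n = 4/√20 = 0.8944
z = (x̄−μ₀)/SE = (65.65−69)/0.8944 = -3.7454
p-value (two-sided) = 0.00018
At α=0.01: p < α → reject H₀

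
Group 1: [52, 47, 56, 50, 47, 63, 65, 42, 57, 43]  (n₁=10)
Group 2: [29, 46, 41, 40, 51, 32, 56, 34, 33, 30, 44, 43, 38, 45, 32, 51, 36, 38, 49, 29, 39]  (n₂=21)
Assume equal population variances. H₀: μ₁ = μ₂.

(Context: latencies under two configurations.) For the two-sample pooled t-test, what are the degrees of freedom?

df = n₁ + n₂ − 2 = 10 + 21 − 2 = 29

degrees of freedom = 29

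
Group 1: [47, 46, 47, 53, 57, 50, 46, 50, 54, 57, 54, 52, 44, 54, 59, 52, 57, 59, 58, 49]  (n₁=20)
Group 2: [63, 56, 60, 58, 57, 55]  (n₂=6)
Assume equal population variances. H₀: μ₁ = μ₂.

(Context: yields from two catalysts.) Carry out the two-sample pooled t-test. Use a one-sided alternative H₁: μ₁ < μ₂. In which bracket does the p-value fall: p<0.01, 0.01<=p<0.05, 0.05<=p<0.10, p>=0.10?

x̄₁=52.250, s₁=4.723, n₁=20
x̄₂=58.167, s₂=2.927, n₂=6
s_p² = [19·4.723² + 5·2.927²]/24 = 19.4410
SE = √(s_p²·(1/20+1/6)) = 2.0524
t = (52.250−58.167)/2.0524 = -2.8829
df = 24
p-value (one-sided, H₁ less) = 0.00409
→ bracket: p<0.01

p-value bracket: p<0.01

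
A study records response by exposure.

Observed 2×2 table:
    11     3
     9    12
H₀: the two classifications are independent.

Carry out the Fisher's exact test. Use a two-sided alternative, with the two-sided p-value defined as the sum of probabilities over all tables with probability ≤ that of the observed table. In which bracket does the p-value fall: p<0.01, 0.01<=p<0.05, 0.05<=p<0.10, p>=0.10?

Margins: r₁=14, r₂=21, c₁=20, c₂=15, n=35
p_obs = C(14,11)·C(21,9)/C(35,20); sum pmf over tables with pmf ≤ p_obs
p-value (two-sided) = 0.04614
→ bracket: 0.01<=p<0.05

p-value bracket: 0.01<=p<0.05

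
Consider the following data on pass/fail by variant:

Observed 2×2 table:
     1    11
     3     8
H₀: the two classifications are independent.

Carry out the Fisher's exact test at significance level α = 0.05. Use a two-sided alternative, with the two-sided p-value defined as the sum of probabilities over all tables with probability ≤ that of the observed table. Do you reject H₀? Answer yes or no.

reject H₀: no

Margins: r₁=12, r₂=11, c₁=4, c₂=19, n=23
p_obs = C(12,1)·C(11,3)/C(23,4); sum pmf over tables with pmf ≤ p_obs
p-value (two-sided) = 0.31677
At α=0.05: p ≥ α → fail to reject H₀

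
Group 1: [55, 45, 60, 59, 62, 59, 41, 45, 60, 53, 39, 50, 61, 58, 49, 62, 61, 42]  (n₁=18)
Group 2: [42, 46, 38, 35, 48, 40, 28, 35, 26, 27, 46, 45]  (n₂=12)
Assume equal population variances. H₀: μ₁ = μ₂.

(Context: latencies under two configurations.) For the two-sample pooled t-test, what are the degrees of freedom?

df = n₁ + n₂ − 2 = 18 + 12 − 2 = 28

degrees of freedom = 28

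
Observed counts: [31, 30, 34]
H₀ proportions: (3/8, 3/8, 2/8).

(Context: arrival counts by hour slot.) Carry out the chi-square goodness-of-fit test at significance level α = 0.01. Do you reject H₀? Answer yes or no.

reject H₀: no

n = 95; E_i = n·p_i = [35.62, 35.62, 23.75]
χ² = (31−35.62)²/35.62 + (30−35.62)²/35.62 + (34−23.75)²/23.75 = 5.9123
df = 2
p-value (upper-tail) = 0.05202
At α=0.01: p ≥ α → fail to reject H₀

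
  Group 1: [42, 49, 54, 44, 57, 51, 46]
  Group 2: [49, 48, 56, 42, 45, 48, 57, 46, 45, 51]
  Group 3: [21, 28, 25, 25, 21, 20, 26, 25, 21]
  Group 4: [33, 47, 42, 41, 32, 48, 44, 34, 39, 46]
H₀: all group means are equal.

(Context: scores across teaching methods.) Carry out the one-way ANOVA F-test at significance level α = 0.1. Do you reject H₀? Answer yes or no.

Group means [49.00, 48.70, 23.56, 40.60], grand mean 40.222
SSB = Σnᵢ(x̄ᵢ−x̄)² = 3759.500; SSW = ΣΣ(x−x̄ᵢ)² = 764.722
MSB = 3759.500/3 = 1253.1667; MSW = 764.722/32 = 23.8976
F = MSB/MSW = 52.4391
df = (3, 32)
p-value (upper-tail) = 0.00000
At α=0.1: p < α → reject H₀

reject H₀: yes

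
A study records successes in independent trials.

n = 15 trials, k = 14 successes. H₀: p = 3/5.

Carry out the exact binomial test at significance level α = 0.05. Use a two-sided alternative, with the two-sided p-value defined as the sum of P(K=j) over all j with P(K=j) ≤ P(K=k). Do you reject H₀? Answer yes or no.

reject H₀: yes

Exact binomial: n=15, k=14, p₀=3/5=0.6000
P(X=j) = C(n,j)·p₀^j·(1−p₀)^(n−j); p = Σ P(X=j) over j with P(X=j) ≤ P(X=14)
p-value (two-sided) = 0.00710
At α=0.05: p < α → reject H₀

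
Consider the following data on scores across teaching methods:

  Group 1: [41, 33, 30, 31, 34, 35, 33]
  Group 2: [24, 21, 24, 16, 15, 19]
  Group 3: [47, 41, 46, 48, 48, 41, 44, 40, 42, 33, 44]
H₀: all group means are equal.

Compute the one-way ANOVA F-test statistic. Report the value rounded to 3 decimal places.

test statistic = 63.777

Group means [33.86, 19.83, 43.09], grand mean 34.583
SSB = Σnᵢ(x̄ᵢ−x̄)² = 2105.234; SSW = ΣΣ(x−x̄ᵢ)² = 346.600
MSB = 2105.234/2 = 1052.6169; MSW = 346.600/21 = 16.5047
F = MSB/MSW = 63.7766
df = (2, 21)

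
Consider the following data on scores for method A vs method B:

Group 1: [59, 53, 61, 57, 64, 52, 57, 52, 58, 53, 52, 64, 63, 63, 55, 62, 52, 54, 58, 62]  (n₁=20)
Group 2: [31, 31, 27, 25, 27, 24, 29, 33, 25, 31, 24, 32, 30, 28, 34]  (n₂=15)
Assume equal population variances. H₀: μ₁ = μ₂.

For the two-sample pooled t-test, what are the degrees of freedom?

df = n₁ + n₂ − 2 = 20 + 15 − 2 = 33

degrees of freedom = 33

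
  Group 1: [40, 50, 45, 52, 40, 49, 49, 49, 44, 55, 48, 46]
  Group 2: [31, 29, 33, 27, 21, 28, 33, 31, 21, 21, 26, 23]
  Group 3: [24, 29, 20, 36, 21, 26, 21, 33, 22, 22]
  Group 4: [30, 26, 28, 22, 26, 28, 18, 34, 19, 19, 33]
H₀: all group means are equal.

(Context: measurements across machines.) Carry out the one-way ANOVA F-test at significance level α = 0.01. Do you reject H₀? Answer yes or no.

reject H₀: yes

Group means [47.25, 27.00, 25.40, 25.73], grand mean 31.733
SSB = Σnᵢ(x̄ᵢ−x̄)² = 3955.968; SSW = ΣΣ(x−x̄ᵢ)² = 1046.832
MSB = 3955.968/3 = 1318.6561; MSW = 1046.832/41 = 25.5325
F = MSB/MSW = 51.6462
df = (3, 41)
p-value (upper-tail) = 0.00000
At α=0.01: p < α → reject H₀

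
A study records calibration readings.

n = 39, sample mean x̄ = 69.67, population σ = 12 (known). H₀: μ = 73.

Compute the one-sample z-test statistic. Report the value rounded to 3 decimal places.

test statistic = -1.733

SE = σ/√n = 12/√39 = 1.9215
z = (x̄−μ₀)/SE = (69.67−73)/1.9215 = -1.7330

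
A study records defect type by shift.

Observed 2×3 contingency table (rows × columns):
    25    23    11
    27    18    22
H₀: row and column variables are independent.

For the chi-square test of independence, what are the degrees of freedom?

degrees of freedom = 2

df = (r−1)(c−1) = (2−1)·(3−1) = 2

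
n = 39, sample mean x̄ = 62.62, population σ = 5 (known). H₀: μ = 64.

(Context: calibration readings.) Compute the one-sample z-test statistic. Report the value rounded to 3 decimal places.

SE = σ/√n = 5/√39 = 0.8006
z = (x̄−μ₀)/SE = (62.62−64)/0.8006 = -1.7236

test statistic = -1.724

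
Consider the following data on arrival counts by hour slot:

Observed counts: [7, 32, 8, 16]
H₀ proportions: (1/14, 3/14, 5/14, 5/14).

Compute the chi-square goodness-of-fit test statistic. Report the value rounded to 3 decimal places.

test statistic = 37.963

n = 63; E_i = n·p_i = [4.50, 13.50, 22.50, 22.50]
χ² = (7−4.50)²/4.50 + (32−13.50)²/13.50 + (8−22.50)²/22.50 + (16−22.50)²/22.50 = 37.9630
df = 3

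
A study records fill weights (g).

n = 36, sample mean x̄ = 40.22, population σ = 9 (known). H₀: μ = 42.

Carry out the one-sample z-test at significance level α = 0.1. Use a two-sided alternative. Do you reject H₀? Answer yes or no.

reject H₀: no

SE = σ/√n = 9/√36 = 1.5000
z = (x̄−μ₀)/SE = (40.22−42)/1.5000 = -1.1867
p-value (two-sided) = 0.23536
At α=0.1: p ≥ α → fail to reject H₀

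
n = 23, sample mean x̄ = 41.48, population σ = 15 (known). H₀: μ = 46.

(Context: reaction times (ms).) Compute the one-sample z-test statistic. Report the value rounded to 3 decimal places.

test statistic = -1.445

SE = σ/√n = 15/√23 = 3.1277
z = (x̄−μ₀)/SE = (41.48−46)/3.1277 = -1.4451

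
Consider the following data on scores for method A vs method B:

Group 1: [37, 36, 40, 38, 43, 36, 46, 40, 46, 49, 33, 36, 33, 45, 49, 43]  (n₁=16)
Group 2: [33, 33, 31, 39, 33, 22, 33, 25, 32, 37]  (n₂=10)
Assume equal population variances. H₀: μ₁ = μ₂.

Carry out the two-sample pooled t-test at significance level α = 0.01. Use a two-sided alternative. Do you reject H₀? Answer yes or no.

reject H₀: yes

x̄₁=40.625, s₁=5.353, n₁=16
x̄₂=31.800, s₂=5.029, n₂=10
s_p² = [15·5.353² + 9·5.029²]/24 = 27.3896
SE = √(s_p²·(1/16+1/10)) = 2.1097
t = (40.625−31.800)/2.1097 = 4.1831
df = 24
p-value (two-sided) = 0.00033
At α=0.01: p < α → reject H₀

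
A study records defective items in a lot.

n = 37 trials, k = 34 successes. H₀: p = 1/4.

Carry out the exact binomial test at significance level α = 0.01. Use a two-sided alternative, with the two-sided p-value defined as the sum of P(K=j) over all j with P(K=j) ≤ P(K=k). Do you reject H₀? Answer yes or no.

reject H₀: yes

Exact binomial: n=37, k=34, p₀=1/4=0.2500
P(X=j) = C(n,j)·p₀^j·(1−p₀)^(n−j); p = Σ P(X=j) over j with P(X=j) ≤ P(X=34)
p-value (two-sided) = 0.00000
At α=0.01: p < α → reject H₀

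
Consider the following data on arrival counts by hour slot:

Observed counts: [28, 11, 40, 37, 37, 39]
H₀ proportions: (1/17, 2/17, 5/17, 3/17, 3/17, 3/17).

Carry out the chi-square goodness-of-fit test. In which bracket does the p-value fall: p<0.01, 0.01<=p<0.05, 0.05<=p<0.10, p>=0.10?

p-value bracket: p<0.01

n = 192; E_i = n·p_i = [11.29, 22.59, 56.47, 33.88, 33.88, 33.88]
χ² = (28−11.29)²/11.29 + (11−22.59)²/22.59 + (40−56.47)²/56.47 + (37−33.88)²/33.88 + (37−33.88)²/33.88 + (39−33.88)²/33.88 = 36.8064
df = 5
p-value (upper-tail) = 0.00000
→ bracket: p<0.01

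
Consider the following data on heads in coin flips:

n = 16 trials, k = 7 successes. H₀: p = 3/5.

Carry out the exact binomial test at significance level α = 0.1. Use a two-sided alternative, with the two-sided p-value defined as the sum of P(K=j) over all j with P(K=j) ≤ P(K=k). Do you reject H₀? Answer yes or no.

Exact binomial: n=16, k=7, p₀=3/5=0.6000
P(X=j) = C(n,j)·p₀^j·(1−p₀)^(n−j); p = Σ P(X=j) over j with P(X=j) ≤ P(X=7)
p-value (two-sided) = 0.20742
At α=0.1: p ≥ α → fail to reject H₀

reject H₀: no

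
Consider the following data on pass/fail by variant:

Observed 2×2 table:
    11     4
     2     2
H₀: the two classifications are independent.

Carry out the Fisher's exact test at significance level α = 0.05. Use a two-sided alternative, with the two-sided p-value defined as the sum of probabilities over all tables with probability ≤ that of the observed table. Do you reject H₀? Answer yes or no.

Margins: r₁=15, r₂=4, c₁=13, c₂=6, n=19
p_obs = C(15,11)·C(4,2)/C(19,13); sum pmf over tables with pmf ≤ p_obs
p-value (two-sided) = 0.55728
At α=0.05: p ≥ α → fail to reject H₀

reject H₀: no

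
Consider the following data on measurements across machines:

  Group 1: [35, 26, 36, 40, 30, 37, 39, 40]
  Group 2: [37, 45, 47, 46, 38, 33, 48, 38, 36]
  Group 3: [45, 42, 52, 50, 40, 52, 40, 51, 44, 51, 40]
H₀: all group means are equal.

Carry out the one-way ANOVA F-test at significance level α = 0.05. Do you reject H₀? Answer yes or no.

reject H₀: yes

Group means [35.38, 40.89, 46.09], grand mean 41.357
SSB = Σnᵢ(x̄ᵢ−x̄)² = 534.756; SSW = ΣΣ(x−x̄ᵢ)² = 691.673
MSB = 534.756/2 = 267.3778; MSW = 691.673/25 = 27.6669
F = MSB/MSW = 9.6642
df = (2, 25)
p-value (upper-tail) = 0.00078
At α=0.05: p < α → reject H₀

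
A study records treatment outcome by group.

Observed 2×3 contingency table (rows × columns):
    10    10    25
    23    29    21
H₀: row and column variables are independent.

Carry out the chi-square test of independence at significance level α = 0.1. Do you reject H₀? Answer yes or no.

Row totals [45, 73], col totals [33, 39, 46], n=118
χ² = (10−12.58)²/12.58 + (10−14.87)²/14.87 + (25−17.54)²/17.54 + (23−20.42)²/20.42 + (29−24.13)²/24.13 + (21−28.46)²/28.46 = 8.5636
df = 2
p-value (upper-tail) = 0.01382
At α=0.1: p < α → reject H₀

reject H₀: yes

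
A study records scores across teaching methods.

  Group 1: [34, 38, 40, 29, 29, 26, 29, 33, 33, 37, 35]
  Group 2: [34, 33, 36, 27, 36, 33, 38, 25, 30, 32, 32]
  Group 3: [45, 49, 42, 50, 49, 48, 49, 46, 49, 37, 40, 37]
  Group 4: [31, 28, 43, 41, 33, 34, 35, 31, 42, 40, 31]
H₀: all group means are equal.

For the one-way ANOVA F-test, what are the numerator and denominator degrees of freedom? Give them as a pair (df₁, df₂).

k = 4 groups, N = 45 total
df = (k−1, N−k) = (4−1, 45−4) = (3, 41)

degrees of freedom = [3, 41]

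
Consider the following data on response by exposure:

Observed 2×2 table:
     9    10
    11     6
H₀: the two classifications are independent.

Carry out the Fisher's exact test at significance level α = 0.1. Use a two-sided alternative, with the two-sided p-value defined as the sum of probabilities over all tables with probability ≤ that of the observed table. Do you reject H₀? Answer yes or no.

reject H₀: no

Margins: r₁=19, r₂=17, c₁=20, c₂=16, n=36
p_obs = C(19,9)·C(17,11)/C(36,20); sum pmf over tables with pmf ≤ p_obs
p-value (two-sided) = 0.33511
At α=0.1: p ≥ α → fail to reject H₀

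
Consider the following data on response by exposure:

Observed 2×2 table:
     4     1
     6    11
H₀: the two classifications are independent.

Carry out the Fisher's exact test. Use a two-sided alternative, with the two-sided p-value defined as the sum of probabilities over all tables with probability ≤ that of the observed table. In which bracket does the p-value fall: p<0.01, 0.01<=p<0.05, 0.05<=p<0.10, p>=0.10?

Margins: r₁=5, r₂=17, c₁=10, c₂=12, n=22
p_obs = C(5,4)·C(17,6)/C(22,10); sum pmf over tables with pmf ≤ p_obs
p-value (two-sided) = 0.13534
→ bracket: p>=0.10

p-value bracket: p>=0.10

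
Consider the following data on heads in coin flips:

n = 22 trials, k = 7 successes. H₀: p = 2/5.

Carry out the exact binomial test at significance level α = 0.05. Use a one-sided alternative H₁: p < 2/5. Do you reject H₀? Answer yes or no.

reject H₀: no

Exact binomial: n=22, k=7, p₀=2/5=0.4000
P(X≤7) from Σ C(n,i)·p₀^i·(1−p₀)^(n−i)
p-value (one-sided, H₁ less) = 0.28982
At α=0.05: p ≥ α → fail to reject H₀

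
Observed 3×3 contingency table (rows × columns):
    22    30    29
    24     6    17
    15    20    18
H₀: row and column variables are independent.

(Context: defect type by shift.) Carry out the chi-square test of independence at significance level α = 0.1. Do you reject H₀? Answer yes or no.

reject H₀: yes

Row totals [81, 47, 53], col totals [61, 56, 64], n=181
χ² = (22−27.30)²/27.30 + (30−25.06)²/25.06 + (29−28.64)²/28.64 + (24−15.84)²/15.84 + (6−14.54)²/14.54 + (17−16.62)²/16.62 + (15−17.86)²/17.86 + (20−16.40)²/16.40 + (18−18.74)²/18.74 = 12.5152
df = 4
p-value (upper-tail) = 0.01390
At α=0.1: p < α → reject H₀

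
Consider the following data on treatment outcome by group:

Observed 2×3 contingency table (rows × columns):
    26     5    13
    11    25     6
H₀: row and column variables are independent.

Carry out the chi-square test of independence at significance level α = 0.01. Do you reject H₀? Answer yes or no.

Row totals [44, 42], col totals [37, 30, 19], n=86
χ² = (26−18.93)²/18.93 + (5−15.35)²/15.35 + (13−9.72)²/9.72 + (11−18.07)²/18.07 + (25−14.65)²/14.65 + (6−9.28)²/9.28 = 21.9587
df = 2
p-value (upper-tail) = 0.00002
At α=0.01: p < α → reject H₀

reject H₀: yes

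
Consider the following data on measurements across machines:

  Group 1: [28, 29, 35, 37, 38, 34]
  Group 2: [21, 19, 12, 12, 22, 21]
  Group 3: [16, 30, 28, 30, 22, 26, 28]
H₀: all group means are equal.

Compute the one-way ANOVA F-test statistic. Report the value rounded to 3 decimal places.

test statistic = 16.939

Group means [33.50, 17.83, 25.71], grand mean 25.684
SSB = Σnᵢ(x̄ᵢ−x̄)² = 736.343; SSW = ΣΣ(x−x̄ᵢ)² = 347.762
MSB = 736.343/2 = 368.1717; MSW = 347.762/16 = 21.7351
F = MSB/MSW = 16.9390
df = (2, 16)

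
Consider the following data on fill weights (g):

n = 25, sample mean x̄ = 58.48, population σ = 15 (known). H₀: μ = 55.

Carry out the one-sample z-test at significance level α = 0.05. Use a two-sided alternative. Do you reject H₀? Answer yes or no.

reject H₀: no

SE = σ/√n = 15/√25 = 3.0000
z = (x̄−μ₀)/SE = (58.48−55)/3.0000 = 1.1600
p-value (two-sided) = 0.24605
At α=0.05: p ≥ α → fail to reject H₀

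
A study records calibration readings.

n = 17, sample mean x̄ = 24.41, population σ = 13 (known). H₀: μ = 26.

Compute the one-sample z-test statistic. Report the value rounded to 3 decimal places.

SE = σ/√n = 13/√17 = 3.1530
z = (x̄−μ₀)/SE = (24.41−26)/3.1530 = -0.5043

test statistic = -0.504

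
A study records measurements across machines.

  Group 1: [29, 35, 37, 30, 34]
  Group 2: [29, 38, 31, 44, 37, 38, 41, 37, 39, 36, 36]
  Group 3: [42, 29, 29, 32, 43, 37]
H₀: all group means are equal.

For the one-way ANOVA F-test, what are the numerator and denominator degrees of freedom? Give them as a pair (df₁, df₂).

degrees of freedom = [2, 19]

k = 3 groups, N = 22 total
df = (k−1, N−k) = (3−1, 22−3) = (2, 19)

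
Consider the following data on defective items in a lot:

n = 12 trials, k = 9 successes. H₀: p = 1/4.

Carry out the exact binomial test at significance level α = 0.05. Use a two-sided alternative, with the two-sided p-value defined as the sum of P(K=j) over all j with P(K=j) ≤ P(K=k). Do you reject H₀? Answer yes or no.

Exact binomial: n=12, k=9, p₀=1/4=0.2500
P(X=j) = C(n,j)·p₀^j·(1−p₀)^(n−j); p = Σ P(X=j) over j with P(X=j) ≤ P(X=9)
p-value (two-sided) = 0.00039
At α=0.05: p < α → reject H₀

reject H₀: yes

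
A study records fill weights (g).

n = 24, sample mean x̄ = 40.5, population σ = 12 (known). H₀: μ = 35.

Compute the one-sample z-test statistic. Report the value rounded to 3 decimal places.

test statistic = 2.245

SE = σ/√n = 12/√24 = 2.4495
z = (x̄−μ₀)/SE = (40.5−35)/2.4495 = 2.2454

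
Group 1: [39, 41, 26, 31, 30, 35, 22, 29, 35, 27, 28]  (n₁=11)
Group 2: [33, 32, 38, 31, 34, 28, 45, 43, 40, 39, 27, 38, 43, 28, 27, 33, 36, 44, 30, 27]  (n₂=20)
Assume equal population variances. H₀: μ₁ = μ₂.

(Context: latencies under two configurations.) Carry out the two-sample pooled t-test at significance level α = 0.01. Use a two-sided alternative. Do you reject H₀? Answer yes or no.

x̄₁=31.182, s₁=5.759, n₁=11
x̄₂=34.800, s₂=6.144, n₂=20
s_p² = [10·5.759² + 19·6.144²]/29 = 36.1668
SE = √(s_p²·(1/11+1/20)) = 2.2575
t = (31.182−34.800)/2.2575 = -1.6028
df = 29
p-value (two-sided) = 0.11983
At α=0.01: p ≥ α → fail to reject H₀

reject H₀: no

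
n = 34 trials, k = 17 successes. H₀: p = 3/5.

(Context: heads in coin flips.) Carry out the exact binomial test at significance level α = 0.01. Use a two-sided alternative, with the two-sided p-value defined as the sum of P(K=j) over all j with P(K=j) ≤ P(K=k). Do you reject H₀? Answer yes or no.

Exact binomial: n=34, k=17, p₀=3/5=0.6000
P(X=j) = C(n,j)·p₀^j·(1−p₀)^(n−j); p = Σ P(X=j) over j with P(X=j) ≤ P(X=17)
p-value (two-sided) = 0.29334
At α=0.01: p ≥ α → fail to reject H₀

reject H₀: no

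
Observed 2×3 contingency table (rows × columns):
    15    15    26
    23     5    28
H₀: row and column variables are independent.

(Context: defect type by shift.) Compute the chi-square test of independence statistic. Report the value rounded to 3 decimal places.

Row totals [56, 56], col totals [38, 20, 54], n=112
χ² = (15−19.00)²/19.00 + (15−10.00)²/10.00 + (26−27.00)²/27.00 + (23−19.00)²/19.00 + (5−10.00)²/10.00 + (28−27.00)²/27.00 = 6.7583
df = 2

test statistic = 6.758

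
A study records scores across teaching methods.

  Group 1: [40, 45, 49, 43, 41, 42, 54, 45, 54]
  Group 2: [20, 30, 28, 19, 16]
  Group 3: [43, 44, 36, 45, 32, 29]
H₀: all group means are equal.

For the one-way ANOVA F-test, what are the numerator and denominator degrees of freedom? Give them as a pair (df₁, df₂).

degrees of freedom = [2, 17]

k = 3 groups, N = 20 total
df = (k−1, N−k) = (3−1, 20−3) = (2, 17)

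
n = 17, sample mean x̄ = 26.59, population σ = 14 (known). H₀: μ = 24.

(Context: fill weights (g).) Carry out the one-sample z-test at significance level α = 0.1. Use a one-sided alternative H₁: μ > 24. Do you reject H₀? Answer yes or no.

SE = σ/√n = 14/√17 = 3.3955
z = (x̄−μ₀)/SE = (26.59−24)/3.3955 = 0.7628
p-value (one-sided, H₁ greater) = 0.22280
At α=0.1: p ≥ α → fail to reject H₀

reject H₀: no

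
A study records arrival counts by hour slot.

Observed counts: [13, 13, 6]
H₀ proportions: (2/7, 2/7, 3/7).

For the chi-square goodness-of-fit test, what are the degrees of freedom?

df = k − 1 = 3 − 1 = 2

degrees of freedom = 2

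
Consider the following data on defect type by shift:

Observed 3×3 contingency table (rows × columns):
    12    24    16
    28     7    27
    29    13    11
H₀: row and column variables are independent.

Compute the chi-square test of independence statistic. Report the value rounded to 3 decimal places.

test statistic = 24.505

Row totals [52, 62, 53], col totals [69, 44, 54], n=167
χ² = (12−21.49)²/21.49 + (24−13.70)²/13.70 + (16−16.81)²/16.81 + (28−25.62)²/25.62 + (7−16.34)²/16.34 + (27−20.05)²/20.05 + (29−21.90)²/21.90 + (13−13.96)²/13.96 + (11−17.14)²/17.14 = 24.5048
df = 4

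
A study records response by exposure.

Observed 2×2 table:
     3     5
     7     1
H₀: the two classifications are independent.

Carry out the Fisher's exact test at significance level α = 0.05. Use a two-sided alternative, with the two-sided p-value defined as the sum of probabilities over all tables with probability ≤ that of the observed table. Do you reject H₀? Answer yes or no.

reject H₀: no

Margins: r₁=8, r₂=8, c₁=10, c₂=6, n=16
p_obs = C(8,3)·C(8,7)/C(16,10); sum pmf over tables with pmf ≤ p_obs
p-value (two-sided) = 0.11888
At α=0.05: p ≥ α → fail to reject H₀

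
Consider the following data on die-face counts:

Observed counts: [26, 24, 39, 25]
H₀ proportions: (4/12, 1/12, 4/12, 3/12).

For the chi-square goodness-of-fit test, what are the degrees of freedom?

df = k − 1 = 4 − 1 = 3

degrees of freedom = 3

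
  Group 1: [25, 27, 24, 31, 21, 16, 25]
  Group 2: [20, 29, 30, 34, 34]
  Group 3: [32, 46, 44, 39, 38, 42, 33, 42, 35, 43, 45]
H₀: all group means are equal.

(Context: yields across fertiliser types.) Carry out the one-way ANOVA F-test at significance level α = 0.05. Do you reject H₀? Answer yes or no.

reject H₀: yes

Group means [24.14, 29.40, 39.91], grand mean 32.826
SSB = Σnᵢ(x̄ᵢ−x̄)² = 1138.338; SSW = ΣΣ(x−x̄ᵢ)² = 500.966
MSB = 1138.338/2 = 569.1691; MSW = 500.966/20 = 25.0483
F = MSB/MSW = 22.7229
df = (2, 20)
p-value (upper-tail) = 0.00001
At α=0.05: p < α → reject H₀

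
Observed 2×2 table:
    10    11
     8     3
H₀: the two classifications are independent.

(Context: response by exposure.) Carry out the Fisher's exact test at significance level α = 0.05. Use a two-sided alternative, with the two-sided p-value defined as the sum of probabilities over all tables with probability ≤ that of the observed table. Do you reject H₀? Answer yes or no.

reject H₀: no

Margins: r₁=21, r₂=11, c₁=18, c₂=14, n=32
p_obs = C(21,10)·C(11,8)/C(32,18); sum pmf over tables with pmf ≤ p_obs
p-value (two-sided) = 0.26564
At α=0.05: p ≥ α → fail to reject H₀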